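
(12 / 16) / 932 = 3 / 3728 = 0.00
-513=-513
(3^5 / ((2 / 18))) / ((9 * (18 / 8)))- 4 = 104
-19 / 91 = -0.21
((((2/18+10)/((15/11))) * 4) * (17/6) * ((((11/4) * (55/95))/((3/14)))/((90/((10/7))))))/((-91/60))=-90508/13851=-6.53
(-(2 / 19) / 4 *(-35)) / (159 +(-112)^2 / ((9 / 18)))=35 / 959386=0.00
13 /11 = 1.18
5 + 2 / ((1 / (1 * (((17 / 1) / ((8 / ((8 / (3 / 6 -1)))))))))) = -63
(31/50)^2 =961/2500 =0.38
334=334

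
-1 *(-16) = 16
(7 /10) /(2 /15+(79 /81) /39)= 22113 /5002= 4.42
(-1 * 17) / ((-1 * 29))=17 / 29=0.59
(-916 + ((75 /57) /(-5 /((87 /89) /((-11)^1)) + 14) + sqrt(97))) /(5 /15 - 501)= 319165431 /174452794 - 3 * sqrt(97) /1502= 1.81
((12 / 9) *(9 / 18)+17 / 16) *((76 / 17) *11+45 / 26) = 88.03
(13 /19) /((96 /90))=195 /304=0.64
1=1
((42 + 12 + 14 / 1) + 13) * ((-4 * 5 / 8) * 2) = -405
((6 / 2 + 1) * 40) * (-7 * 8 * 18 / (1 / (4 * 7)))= -4515840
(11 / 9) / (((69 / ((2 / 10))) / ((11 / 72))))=121 / 223560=0.00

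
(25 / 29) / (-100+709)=25 / 17661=0.00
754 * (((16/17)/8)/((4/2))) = 754/17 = 44.35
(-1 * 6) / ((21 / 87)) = -174 / 7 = -24.86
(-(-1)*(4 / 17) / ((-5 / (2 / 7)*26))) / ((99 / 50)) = -40 / 153153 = -0.00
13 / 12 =1.08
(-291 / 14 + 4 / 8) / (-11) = 1.84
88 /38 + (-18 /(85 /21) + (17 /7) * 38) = 1019196 /11305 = 90.15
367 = 367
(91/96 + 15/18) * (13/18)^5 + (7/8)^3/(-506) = 889027091/2549657088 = 0.35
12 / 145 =0.08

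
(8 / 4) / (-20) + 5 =49 / 10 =4.90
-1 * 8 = -8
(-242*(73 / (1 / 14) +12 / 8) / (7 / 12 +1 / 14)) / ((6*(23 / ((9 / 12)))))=-20559 / 10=-2055.90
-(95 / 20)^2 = -361 / 16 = -22.56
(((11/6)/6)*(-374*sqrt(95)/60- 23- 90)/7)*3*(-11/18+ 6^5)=-176918.35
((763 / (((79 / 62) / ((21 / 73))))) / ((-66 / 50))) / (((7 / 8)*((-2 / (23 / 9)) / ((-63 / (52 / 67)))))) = -12757245550 / 824681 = -15469.31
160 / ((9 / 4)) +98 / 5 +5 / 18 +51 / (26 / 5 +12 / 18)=394741 / 3960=99.68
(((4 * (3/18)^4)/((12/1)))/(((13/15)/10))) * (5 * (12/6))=125/4212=0.03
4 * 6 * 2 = 48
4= 4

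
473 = 473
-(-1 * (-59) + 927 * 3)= -2840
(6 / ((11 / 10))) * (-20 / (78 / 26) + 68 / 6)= 25.45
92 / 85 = 1.08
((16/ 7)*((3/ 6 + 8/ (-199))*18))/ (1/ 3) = 79056/ 1393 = 56.75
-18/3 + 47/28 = -121/28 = -4.32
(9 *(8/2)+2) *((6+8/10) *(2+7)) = 11628/5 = 2325.60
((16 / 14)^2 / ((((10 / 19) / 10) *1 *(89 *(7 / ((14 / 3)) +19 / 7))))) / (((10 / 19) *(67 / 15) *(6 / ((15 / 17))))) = 173280 / 41866223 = 0.00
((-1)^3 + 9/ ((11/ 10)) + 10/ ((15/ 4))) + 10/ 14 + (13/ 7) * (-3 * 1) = 1153/ 231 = 4.99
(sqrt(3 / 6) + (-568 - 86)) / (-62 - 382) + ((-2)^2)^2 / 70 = 4407 / 2590 - sqrt(2) / 888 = 1.70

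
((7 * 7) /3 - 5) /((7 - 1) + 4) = 17 /15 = 1.13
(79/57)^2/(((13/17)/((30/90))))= 106097/126711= 0.84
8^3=512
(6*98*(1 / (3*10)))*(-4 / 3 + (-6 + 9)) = 98 / 3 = 32.67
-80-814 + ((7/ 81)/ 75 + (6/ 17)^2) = -1569352727/ 1755675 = -893.87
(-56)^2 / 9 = 3136 / 9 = 348.44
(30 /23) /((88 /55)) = 75 /92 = 0.82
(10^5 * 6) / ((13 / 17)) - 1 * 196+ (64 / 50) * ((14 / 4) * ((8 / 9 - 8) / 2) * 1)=2294380108 / 2925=784403.46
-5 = -5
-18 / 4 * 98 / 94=-441 / 94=-4.69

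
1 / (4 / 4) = 1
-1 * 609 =-609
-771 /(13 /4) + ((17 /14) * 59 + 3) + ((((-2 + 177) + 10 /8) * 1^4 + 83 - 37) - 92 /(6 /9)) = -28515 /364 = -78.34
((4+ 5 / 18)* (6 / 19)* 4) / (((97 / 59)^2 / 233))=249810484 / 536313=465.79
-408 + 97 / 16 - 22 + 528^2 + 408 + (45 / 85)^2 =1289024817 / 4624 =278768.34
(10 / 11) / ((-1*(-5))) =2 / 11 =0.18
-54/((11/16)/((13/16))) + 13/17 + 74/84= -488303/7854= -62.17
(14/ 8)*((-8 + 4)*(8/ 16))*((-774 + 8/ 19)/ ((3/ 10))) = 514430/ 57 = 9025.09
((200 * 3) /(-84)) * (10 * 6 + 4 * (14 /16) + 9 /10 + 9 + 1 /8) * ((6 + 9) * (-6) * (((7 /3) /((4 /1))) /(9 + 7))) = 220575 /128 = 1723.24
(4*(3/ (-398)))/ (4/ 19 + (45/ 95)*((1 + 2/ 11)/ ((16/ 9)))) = -20064/ 349643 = -0.06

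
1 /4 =0.25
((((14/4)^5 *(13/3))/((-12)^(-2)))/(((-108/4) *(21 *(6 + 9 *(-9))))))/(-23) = -31213/93150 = -0.34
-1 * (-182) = 182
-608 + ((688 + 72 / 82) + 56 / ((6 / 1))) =11096 / 123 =90.21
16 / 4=4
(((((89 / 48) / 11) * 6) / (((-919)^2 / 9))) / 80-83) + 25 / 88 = -491804760719 / 5945709440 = -82.72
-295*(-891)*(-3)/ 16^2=-788535/ 256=-3080.21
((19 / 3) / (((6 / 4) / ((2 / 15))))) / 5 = 76 / 675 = 0.11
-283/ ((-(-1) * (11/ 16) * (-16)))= 283/ 11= 25.73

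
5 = 5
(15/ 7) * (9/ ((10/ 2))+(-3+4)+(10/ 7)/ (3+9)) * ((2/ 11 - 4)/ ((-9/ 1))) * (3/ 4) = 613/ 308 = 1.99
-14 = -14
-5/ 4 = -1.25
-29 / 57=-0.51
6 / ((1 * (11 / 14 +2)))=2.15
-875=-875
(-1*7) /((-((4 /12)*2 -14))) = -0.52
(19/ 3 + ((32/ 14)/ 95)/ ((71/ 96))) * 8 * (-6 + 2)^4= 1846667264/ 141645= 13037.29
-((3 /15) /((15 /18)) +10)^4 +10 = -10985.12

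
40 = 40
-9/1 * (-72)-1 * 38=610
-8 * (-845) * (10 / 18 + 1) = 94640 / 9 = 10515.56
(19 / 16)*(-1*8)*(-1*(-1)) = -19 / 2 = -9.50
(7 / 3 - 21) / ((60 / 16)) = -224 / 45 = -4.98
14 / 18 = 7 / 9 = 0.78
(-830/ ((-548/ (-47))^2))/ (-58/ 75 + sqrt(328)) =-5156634375 * sqrt(82)/ 138262664336-1993898625/ 138262664336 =-0.35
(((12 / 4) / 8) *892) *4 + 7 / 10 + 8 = 13467 / 10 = 1346.70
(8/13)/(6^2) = 2/117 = 0.02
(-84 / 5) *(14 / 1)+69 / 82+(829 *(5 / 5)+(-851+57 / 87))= -3040313 / 11890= -255.70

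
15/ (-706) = -15/ 706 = -0.02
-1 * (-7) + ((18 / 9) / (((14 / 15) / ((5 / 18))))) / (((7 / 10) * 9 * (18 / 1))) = 166823 / 23814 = 7.01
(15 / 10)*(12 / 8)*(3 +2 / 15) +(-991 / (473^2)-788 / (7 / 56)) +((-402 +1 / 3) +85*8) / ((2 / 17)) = -52770347503 / 13423740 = -3931.12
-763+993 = 230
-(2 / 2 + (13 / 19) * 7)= -110 / 19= -5.79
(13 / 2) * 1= 13 / 2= 6.50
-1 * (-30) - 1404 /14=-492 /7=-70.29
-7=-7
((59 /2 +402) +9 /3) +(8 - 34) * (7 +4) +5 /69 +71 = 30301 /138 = 219.57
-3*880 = -2640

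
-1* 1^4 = -1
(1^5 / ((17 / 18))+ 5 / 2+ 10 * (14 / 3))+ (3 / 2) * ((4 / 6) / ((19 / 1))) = 97439 / 1938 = 50.28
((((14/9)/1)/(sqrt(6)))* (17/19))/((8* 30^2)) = 119* sqrt(6)/3693600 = 0.00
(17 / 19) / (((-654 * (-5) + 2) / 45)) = 0.01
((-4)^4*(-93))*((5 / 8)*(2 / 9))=-9920 / 3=-3306.67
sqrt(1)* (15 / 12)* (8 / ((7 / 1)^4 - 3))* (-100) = -500 / 1199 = -0.42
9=9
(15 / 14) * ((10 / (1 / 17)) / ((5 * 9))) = 85 / 21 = 4.05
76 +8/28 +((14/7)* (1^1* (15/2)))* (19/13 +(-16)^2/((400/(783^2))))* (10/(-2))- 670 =-2678036755/91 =-29428975.33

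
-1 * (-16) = 16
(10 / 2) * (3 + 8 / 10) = 19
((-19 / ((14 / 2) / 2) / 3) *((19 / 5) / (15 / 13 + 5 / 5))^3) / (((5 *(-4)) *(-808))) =-286315237 / 465601920000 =-0.00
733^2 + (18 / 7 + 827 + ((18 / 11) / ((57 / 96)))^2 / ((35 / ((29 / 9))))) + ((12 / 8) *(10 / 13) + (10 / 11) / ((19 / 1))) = 10695066361153 / 19874855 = 538120.47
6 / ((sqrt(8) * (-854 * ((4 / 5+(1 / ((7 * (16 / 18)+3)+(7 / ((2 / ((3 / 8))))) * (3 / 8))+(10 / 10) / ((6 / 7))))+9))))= -503595 * sqrt(2) / 3173804746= -0.00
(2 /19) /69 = 0.00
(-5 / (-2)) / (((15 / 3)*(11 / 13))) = 13 / 22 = 0.59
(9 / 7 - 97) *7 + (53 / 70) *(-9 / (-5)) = -234023 / 350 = -668.64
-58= -58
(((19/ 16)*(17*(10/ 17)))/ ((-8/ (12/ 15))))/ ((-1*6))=19/ 96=0.20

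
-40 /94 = -20 /47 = -0.43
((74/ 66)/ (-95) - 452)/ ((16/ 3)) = -84.75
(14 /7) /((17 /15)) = 30 /17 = 1.76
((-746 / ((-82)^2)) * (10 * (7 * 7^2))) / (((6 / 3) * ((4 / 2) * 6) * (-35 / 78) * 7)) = 33943 / 6724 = 5.05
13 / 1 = 13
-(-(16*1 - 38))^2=-484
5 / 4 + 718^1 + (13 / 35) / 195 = 1510429 / 2100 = 719.25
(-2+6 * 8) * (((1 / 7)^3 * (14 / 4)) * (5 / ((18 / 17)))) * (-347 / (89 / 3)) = -678385 / 26166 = -25.93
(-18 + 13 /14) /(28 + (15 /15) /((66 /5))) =-7887 /12971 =-0.61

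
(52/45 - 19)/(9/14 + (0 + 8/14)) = -11242/765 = -14.70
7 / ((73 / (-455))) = -3185 / 73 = -43.63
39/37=1.05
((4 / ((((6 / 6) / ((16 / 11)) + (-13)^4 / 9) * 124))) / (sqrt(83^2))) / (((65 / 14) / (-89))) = -179424 / 76443508375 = -0.00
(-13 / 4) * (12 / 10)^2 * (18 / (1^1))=-2106 / 25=-84.24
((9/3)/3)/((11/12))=12/11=1.09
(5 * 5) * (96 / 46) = 1200 / 23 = 52.17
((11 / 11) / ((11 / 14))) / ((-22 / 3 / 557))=-11697 / 121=-96.67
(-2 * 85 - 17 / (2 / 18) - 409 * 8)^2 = 12924025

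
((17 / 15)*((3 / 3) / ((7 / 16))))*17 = 4624 / 105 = 44.04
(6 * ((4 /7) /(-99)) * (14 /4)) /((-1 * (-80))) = -1 /660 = -0.00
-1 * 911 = -911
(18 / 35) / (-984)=-3 / 5740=-0.00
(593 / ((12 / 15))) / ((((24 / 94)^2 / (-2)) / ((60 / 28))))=-32748425 / 672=-48732.78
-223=-223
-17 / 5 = -3.40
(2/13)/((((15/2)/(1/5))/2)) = 8/975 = 0.01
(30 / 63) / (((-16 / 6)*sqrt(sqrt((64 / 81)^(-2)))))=-10 / 63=-0.16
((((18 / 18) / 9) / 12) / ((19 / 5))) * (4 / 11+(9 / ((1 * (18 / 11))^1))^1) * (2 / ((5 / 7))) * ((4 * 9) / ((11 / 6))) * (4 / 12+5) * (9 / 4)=21672 / 2299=9.43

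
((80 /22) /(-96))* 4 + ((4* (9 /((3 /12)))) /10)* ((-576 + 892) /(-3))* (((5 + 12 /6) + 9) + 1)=-4254649 /165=-25785.75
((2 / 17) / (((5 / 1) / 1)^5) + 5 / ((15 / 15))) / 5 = 265627 / 265625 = 1.00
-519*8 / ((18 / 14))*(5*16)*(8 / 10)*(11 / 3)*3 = -6820352 / 3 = -2273450.67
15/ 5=3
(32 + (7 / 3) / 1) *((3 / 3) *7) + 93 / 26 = 19025 / 78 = 243.91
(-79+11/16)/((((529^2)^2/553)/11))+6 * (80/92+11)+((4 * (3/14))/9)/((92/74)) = 1875922468217141/26312491054416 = 71.29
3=3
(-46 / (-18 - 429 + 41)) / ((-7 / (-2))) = 46 / 1421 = 0.03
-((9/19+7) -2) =-104/19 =-5.47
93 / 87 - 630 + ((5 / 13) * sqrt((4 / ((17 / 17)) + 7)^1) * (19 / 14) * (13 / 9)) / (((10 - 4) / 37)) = -18239 / 29 + 3515 * sqrt(11) / 756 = -613.51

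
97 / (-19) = -5.11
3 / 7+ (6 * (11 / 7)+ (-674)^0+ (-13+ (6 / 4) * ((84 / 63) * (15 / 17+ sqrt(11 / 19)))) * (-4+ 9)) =-5393 / 119+ 10 * sqrt(209) / 19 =-37.71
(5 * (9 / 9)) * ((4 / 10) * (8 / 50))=8 / 25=0.32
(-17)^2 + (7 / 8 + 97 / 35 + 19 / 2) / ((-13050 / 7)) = 16761591 / 58000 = 288.99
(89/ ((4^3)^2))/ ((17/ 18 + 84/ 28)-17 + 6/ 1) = -801/ 260096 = -0.00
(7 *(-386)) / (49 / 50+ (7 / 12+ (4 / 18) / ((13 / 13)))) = -2431800 / 1607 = -1513.25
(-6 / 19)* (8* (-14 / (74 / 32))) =10752 / 703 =15.29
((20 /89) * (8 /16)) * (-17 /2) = -85 /89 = -0.96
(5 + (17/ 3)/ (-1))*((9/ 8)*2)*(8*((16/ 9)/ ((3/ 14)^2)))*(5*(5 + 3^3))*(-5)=10035200/ 27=371674.07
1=1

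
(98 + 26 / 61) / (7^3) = 6004 / 20923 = 0.29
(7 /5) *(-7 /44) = -49 /220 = -0.22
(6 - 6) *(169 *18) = 0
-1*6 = -6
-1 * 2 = -2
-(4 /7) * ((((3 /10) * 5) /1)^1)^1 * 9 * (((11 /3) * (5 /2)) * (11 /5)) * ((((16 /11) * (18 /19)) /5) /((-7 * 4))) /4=1782 /4655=0.38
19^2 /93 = 361 /93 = 3.88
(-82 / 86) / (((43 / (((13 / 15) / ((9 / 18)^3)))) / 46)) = -7.07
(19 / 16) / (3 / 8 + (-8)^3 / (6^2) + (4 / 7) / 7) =-8379 / 97130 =-0.09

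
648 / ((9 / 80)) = 5760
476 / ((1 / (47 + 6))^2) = 1337084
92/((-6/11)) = -506/3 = -168.67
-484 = -484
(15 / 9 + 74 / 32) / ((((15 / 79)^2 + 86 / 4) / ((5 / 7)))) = 5960155 / 45160584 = 0.13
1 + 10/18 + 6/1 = 68/9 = 7.56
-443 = -443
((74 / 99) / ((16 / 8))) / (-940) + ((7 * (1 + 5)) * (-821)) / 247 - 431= -13115792479 / 22985820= -570.60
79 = 79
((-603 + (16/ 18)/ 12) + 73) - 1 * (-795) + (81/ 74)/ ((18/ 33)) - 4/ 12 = 1065923/ 3996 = 266.75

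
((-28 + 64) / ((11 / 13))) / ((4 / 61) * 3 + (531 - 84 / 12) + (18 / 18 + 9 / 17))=80886 / 999493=0.08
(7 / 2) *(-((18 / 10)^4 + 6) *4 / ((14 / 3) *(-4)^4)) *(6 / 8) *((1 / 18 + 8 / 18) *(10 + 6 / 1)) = -92799 / 80000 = -1.16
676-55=621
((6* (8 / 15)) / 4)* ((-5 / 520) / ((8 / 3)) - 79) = -65731 / 1040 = -63.20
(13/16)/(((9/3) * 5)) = 0.05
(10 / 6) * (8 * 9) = 120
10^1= 10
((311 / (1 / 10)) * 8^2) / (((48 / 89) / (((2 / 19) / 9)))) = 2214320 / 513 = 4316.41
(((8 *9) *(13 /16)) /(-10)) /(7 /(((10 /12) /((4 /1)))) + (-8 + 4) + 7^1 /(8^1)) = -234 /1219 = -0.19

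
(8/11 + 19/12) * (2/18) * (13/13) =305/1188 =0.26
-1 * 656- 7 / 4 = -657.75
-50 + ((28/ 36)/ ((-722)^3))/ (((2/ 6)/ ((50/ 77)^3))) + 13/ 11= -449364330846964/ 9204855938817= -48.82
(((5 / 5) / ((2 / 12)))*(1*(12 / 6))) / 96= 1 / 8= 0.12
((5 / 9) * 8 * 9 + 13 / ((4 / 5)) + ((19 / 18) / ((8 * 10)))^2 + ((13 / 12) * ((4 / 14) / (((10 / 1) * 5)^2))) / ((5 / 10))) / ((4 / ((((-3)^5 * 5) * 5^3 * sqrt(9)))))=-183709377279 / 28672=-6407274.60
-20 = -20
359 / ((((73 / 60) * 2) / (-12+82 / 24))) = -184885 / 146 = -1266.34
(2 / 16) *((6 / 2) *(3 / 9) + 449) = 225 / 4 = 56.25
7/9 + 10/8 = 73/36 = 2.03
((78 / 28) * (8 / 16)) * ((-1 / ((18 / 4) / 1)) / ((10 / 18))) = -39 / 70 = -0.56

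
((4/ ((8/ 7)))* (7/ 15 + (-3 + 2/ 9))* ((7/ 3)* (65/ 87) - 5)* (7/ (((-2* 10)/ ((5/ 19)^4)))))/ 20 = -1353625/ 612248058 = -0.00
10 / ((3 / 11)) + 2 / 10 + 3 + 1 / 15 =39.93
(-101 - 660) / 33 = -761 / 33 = -23.06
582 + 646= 1228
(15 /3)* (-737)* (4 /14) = -7370 /7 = -1052.86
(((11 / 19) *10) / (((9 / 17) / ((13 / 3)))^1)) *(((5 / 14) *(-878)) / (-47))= 53360450 / 168777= 316.16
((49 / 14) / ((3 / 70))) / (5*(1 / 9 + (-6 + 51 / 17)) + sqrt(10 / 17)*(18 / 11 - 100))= 19654635 / 91352314 - 7873173*sqrt(170) / 91352314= -0.91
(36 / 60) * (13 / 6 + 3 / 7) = 109 / 70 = 1.56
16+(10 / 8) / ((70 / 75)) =971 / 56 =17.34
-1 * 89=-89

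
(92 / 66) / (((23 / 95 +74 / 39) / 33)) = 170430 / 7927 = 21.50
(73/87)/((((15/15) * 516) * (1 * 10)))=73/448920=0.00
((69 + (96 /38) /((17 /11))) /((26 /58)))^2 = 2590301025 /104329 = 24828.20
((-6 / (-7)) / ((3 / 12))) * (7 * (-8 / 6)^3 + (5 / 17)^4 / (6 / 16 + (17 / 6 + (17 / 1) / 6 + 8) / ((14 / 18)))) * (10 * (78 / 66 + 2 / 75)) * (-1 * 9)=5712874573696 / 923324655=6187.29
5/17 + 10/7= 205/119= 1.72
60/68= 15/17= 0.88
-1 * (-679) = 679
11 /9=1.22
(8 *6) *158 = 7584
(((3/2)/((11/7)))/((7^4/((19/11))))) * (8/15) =76/207515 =0.00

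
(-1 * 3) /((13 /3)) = -9 /13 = -0.69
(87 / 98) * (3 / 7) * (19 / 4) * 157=778563 / 2744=283.73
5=5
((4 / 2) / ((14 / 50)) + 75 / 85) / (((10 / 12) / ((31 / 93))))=3.21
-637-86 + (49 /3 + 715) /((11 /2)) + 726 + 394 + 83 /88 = 140161 /264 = 530.91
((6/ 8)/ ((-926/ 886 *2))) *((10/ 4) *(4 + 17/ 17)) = -33225/ 7408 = -4.49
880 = 880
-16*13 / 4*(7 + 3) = -520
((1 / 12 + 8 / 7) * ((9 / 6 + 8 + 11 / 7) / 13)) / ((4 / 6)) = 15965 / 10192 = 1.57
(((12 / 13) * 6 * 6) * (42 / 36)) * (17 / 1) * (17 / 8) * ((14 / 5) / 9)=28322 / 65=435.72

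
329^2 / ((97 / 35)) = 3788435 / 97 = 39056.03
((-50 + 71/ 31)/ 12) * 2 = -493/ 62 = -7.95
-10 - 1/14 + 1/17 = -2383/238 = -10.01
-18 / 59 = -0.31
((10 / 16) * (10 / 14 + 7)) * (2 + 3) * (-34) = -11475 / 14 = -819.64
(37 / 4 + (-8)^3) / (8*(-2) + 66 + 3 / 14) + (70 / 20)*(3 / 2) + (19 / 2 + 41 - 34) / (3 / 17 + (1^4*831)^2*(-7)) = -183404954727 / 38513506312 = -4.76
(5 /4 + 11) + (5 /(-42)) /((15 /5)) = 3077 /252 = 12.21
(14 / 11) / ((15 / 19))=266 / 165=1.61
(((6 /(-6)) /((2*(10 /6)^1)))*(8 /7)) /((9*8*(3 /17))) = -0.03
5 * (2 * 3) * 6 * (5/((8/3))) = 675/2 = 337.50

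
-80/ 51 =-1.57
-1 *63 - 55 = -118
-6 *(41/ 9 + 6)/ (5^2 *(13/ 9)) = -114/ 65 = -1.75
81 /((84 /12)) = 81 /7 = 11.57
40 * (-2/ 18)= -4.44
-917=-917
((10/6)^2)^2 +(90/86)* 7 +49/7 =76771/3483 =22.04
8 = 8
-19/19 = -1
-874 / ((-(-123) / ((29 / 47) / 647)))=-25346 / 3740307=-0.01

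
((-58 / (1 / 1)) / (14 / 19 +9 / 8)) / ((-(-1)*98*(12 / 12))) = -4408 / 13867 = -0.32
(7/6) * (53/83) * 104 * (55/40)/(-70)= -7579/4980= -1.52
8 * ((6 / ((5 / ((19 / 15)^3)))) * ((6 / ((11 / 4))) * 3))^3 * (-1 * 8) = -84590643846578176 / 324951171875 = -260318.01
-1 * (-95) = 95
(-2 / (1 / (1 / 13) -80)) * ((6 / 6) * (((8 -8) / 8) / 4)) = 0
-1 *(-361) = 361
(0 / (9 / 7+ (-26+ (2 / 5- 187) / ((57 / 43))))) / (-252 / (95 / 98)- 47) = 0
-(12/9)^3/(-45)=64/1215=0.05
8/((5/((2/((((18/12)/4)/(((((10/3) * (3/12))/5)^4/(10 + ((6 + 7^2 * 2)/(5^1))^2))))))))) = 20/1344519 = 0.00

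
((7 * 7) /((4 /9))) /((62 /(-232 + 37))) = -85995 /248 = -346.75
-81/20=-4.05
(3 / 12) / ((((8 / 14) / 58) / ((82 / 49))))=1189 / 28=42.46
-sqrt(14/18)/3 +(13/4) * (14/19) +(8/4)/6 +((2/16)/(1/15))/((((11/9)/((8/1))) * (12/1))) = 9407/2508 - sqrt(7)/9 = 3.46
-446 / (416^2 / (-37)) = 8251 / 86528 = 0.10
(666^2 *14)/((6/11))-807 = 11383797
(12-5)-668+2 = -659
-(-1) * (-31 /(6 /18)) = -93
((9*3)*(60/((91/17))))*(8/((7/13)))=220320/49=4496.33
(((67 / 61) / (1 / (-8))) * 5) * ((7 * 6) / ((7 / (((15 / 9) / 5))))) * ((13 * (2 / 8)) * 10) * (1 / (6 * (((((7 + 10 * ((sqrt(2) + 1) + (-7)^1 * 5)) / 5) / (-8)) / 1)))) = -386724000 / 6752029 - 34840000 * sqrt(2) / 20256087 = -59.71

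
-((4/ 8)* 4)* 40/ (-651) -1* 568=-369688/ 651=-567.88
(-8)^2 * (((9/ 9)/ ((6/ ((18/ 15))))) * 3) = 192/ 5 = 38.40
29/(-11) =-29/11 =-2.64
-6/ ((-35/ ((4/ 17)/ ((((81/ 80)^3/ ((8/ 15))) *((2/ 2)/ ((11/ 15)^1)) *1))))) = 2883584/ 189724437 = 0.02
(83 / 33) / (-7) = -83 / 231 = -0.36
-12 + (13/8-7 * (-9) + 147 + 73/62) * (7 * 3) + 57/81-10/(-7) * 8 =209470175/46872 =4468.98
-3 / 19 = -0.16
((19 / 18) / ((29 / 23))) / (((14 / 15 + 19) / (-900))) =-14250 / 377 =-37.80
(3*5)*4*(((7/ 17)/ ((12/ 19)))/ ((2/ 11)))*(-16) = -58520/ 17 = -3442.35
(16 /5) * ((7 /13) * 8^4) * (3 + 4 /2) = 458752 /13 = 35288.62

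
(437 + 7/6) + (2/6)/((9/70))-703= -14161/54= -262.24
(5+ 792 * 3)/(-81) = -2381/81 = -29.40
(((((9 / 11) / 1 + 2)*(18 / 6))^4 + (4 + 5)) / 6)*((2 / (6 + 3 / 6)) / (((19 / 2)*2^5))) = 12489495 / 14465308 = 0.86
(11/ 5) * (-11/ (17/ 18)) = -2178/ 85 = -25.62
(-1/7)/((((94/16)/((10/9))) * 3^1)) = -80/8883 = -0.01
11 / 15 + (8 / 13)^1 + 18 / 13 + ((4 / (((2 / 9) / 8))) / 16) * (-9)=-1174 / 15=-78.27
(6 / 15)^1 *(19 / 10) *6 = 114 / 25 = 4.56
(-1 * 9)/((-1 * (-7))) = -9/7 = -1.29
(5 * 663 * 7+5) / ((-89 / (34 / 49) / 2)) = -1578280 / 4361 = -361.91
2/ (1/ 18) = 36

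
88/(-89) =-88/89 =-0.99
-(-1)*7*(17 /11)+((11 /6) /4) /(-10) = 28439 /2640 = 10.77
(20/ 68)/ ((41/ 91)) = 455/ 697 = 0.65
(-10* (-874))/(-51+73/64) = -559360/3191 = -175.29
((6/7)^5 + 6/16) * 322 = 2590467/9604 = 269.73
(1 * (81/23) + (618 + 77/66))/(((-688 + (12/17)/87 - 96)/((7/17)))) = -0.33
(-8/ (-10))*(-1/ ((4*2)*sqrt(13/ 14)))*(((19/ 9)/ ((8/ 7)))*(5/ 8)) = -133*sqrt(182)/ 14976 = -0.12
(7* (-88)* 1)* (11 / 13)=-6776 / 13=-521.23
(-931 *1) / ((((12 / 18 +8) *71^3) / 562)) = -784833 / 4652843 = -0.17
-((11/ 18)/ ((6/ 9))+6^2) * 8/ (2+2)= -443/ 6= -73.83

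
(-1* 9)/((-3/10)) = 30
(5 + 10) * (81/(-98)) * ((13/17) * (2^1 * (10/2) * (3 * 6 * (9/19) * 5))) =-63969750/15827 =-4041.81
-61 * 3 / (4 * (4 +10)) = -183 / 56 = -3.27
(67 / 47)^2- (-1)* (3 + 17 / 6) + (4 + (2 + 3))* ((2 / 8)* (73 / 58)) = 16446823 / 1537464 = 10.70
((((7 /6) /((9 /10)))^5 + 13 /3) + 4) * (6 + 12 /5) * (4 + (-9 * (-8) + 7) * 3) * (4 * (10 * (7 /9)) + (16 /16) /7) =32665836094760 /43046721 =758846.09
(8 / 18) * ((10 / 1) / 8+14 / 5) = 9 / 5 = 1.80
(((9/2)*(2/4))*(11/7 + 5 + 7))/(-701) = -855/19628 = -0.04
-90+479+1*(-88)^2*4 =31365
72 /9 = 8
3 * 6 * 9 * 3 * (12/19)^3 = 839808/6859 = 122.44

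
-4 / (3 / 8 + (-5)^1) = 32 / 37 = 0.86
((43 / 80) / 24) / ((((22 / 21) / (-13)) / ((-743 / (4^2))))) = 2907359 / 225280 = 12.91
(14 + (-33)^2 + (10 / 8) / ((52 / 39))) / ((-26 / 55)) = -971465 / 416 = -2335.25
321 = 321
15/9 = 5/3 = 1.67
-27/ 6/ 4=-9/ 8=-1.12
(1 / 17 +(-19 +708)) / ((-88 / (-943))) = 7383.89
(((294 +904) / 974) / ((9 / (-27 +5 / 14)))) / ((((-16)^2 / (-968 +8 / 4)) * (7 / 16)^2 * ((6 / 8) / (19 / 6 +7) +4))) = 626936162 / 35579733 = 17.62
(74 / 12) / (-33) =-0.19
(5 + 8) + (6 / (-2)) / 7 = 88 / 7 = 12.57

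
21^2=441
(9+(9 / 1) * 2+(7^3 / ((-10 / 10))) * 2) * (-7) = 4613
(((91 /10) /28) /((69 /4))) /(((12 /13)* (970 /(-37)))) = -6253 /8031600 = -0.00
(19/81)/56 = 19/4536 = 0.00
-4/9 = -0.44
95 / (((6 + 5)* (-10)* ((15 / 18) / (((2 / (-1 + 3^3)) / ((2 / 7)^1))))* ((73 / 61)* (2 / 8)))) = -48678 / 52195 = -0.93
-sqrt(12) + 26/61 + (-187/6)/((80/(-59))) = 19.95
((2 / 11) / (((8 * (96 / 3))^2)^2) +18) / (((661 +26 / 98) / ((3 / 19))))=62504659058835 / 14542797918961664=0.00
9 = 9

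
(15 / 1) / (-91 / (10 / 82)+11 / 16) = -1200 / 59641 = -0.02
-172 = -172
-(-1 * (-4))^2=-16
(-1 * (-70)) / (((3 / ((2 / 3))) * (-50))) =-14 / 45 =-0.31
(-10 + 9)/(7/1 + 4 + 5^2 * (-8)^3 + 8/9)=9/115093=0.00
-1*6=-6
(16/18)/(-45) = -8/405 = -0.02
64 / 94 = 0.68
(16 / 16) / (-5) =-0.20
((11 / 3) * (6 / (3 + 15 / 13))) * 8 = 1144 / 27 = 42.37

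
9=9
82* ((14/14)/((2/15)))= 615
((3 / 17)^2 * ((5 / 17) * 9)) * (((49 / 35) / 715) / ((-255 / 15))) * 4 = -2268 / 59717515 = -0.00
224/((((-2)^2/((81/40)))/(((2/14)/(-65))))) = -81/325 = -0.25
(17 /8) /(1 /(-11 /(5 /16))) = -374 /5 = -74.80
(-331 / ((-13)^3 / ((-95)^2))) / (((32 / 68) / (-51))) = -2589967425 / 17576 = -147358.18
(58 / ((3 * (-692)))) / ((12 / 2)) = -29 / 6228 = -0.00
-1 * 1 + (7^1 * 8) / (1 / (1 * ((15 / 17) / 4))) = 193 / 17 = 11.35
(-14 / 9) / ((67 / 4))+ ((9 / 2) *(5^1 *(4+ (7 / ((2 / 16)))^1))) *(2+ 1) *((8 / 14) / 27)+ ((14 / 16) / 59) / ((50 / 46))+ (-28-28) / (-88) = 47266888391 / 547885800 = 86.27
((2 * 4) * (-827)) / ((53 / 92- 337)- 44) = 608672 / 34999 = 17.39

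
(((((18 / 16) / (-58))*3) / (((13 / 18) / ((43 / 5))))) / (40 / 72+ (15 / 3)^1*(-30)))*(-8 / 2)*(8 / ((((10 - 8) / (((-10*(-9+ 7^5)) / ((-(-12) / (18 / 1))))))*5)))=9478204308 / 2535325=3738.46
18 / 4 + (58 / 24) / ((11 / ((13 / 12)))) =7505 / 1584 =4.74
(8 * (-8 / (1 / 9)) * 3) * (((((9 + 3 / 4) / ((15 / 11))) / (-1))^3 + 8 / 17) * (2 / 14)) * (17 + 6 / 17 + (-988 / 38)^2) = 15800273274231 / 252875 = 62482543.84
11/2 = 5.50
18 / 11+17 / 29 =709 / 319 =2.22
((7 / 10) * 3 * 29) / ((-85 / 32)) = -9744 / 425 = -22.93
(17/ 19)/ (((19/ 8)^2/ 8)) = 8704/ 6859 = 1.27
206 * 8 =1648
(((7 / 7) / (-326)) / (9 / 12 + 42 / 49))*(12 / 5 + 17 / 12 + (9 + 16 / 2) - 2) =-7903 / 220050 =-0.04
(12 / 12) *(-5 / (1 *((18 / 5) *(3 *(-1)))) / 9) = 25 / 486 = 0.05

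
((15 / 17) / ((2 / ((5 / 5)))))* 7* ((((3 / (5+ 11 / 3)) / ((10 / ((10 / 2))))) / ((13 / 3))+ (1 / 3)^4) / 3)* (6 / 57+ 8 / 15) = 140287 / 4081428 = 0.03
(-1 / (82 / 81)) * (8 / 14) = -162 / 287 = -0.56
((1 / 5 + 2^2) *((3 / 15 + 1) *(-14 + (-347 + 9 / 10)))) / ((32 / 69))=-15653547 / 4000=-3913.39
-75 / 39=-25 / 13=-1.92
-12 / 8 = -3 / 2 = -1.50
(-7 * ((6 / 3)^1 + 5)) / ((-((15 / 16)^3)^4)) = 13792273858822144 / 129746337890625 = 106.30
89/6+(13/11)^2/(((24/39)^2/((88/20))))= 31.06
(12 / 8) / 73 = 3 / 146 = 0.02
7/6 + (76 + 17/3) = 497/6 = 82.83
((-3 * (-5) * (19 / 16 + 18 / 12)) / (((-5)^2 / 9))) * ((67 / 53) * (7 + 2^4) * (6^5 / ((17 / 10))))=1739006172 / 901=1930084.54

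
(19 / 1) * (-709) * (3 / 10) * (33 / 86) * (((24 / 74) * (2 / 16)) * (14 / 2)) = -28006209 / 63640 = -440.07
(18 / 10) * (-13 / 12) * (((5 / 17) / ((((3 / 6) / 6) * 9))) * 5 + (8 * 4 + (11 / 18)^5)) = -14217429967 / 214151040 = -66.39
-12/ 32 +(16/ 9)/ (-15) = -533/ 1080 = -0.49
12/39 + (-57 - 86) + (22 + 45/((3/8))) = -9/13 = -0.69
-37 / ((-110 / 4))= 74 / 55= 1.35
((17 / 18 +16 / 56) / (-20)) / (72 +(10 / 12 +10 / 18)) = -31 / 36988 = -0.00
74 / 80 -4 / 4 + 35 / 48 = 0.65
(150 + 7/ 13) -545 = -5128/ 13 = -394.46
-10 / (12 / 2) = -5 / 3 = -1.67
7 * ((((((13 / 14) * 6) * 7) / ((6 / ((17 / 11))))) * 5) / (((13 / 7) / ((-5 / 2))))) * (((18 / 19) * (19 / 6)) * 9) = -562275 / 44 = -12778.98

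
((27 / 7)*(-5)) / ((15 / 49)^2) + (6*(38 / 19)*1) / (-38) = -19581 / 95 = -206.12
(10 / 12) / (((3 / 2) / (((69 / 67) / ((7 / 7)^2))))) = 115 / 201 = 0.57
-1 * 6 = -6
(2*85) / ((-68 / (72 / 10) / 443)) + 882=-7092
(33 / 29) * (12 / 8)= 99 / 58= 1.71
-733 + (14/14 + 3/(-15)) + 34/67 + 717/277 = -67657214/92795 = -729.10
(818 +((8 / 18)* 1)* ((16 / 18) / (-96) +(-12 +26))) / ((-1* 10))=-40057 / 486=-82.42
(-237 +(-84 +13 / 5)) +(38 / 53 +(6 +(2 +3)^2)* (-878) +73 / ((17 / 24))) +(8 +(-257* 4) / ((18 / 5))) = -1123509238 / 40545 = -27710.18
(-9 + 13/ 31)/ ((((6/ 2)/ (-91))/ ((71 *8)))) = 13749008/ 93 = 147838.80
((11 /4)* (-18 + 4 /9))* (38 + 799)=-80817 /2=-40408.50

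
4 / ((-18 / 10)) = -20 / 9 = -2.22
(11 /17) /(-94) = -11 /1598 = -0.01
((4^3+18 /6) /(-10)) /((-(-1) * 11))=-67 /110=-0.61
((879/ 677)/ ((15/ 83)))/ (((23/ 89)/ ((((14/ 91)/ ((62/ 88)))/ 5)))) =1.21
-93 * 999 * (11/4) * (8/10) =-1021977/5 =-204395.40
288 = 288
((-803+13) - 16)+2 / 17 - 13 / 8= -109821 / 136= -807.51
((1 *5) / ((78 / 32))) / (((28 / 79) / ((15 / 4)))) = 1975 / 91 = 21.70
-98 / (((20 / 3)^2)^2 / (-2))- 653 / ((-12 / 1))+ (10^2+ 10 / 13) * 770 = 121129044791 / 1560000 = 77646.82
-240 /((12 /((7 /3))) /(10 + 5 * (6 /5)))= -2240 /3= -746.67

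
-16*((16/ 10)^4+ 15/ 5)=-95536/ 625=-152.86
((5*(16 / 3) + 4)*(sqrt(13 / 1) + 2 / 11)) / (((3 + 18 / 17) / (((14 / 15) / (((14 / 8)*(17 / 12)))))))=10.77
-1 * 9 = -9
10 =10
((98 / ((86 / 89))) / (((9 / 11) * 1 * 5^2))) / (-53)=-47971 / 512775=-0.09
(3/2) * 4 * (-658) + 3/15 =-19739/5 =-3947.80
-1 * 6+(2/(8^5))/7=-688127/114688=-6.00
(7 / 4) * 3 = 21 / 4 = 5.25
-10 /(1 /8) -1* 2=-82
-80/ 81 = -0.99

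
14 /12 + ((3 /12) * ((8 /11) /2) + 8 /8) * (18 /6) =293 /66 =4.44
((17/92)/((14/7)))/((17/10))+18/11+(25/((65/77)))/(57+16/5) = 1234749/565708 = 2.18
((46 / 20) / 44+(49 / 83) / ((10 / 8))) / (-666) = -19157 / 24322320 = -0.00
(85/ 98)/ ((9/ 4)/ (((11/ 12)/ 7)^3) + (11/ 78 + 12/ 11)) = 0.00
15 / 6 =5 / 2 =2.50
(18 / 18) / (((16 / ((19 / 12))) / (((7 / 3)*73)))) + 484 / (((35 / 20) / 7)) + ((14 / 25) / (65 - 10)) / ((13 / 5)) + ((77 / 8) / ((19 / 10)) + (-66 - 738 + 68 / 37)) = 1673103506117 / 1447617600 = 1155.76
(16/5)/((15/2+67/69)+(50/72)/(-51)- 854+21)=-675648/174093925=-0.00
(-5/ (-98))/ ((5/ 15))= 15/ 98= 0.15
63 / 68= 0.93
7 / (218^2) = 7 / 47524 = 0.00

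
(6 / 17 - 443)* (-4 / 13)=30100 / 221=136.20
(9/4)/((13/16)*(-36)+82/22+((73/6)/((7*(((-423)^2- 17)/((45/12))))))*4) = -61993008/703209601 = -0.09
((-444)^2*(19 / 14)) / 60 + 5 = 156241 / 35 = 4464.03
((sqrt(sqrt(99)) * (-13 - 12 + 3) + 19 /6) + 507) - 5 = -22 * 11^(1 /4) * sqrt(3) + 3031 /6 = 435.77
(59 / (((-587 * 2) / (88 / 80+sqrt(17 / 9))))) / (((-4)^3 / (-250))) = -7375 * sqrt(17) / 112704 - 16225 / 75136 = -0.49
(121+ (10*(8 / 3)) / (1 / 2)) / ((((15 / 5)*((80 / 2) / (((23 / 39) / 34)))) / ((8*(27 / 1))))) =12029 / 2210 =5.44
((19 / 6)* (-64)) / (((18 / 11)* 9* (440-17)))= -0.03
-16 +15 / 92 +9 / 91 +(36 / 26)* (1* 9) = -27431 / 8372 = -3.28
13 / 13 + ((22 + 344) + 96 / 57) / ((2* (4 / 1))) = 3569 / 76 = 46.96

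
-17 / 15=-1.13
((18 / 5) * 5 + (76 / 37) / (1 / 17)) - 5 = 1773 / 37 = 47.92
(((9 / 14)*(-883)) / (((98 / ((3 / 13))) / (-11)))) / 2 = 262251 / 35672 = 7.35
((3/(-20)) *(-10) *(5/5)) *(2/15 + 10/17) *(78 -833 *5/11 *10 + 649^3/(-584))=-69707858741/136510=-510642.87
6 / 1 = 6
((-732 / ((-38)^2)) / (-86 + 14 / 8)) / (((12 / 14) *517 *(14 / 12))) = 732 / 62896669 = 0.00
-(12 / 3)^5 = -1024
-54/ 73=-0.74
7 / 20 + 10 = 207 / 20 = 10.35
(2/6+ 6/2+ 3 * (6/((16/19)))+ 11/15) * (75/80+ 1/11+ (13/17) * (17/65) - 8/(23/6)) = -53051981/2428800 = -21.84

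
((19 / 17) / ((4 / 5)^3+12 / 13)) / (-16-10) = -2375 / 79288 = -0.03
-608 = -608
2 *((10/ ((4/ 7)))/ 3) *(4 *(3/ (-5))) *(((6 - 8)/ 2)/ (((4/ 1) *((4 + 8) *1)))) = 0.58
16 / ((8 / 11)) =22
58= 58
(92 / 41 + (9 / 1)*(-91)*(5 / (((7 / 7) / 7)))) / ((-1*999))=1175173 / 40959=28.69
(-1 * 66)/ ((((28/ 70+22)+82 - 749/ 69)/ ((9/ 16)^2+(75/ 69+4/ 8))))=-1.34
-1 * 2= -2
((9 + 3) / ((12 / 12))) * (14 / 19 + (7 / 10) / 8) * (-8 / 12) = -1253 / 190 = -6.59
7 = 7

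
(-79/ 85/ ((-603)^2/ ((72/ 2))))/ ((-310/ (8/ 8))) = 158/ 532283175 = 0.00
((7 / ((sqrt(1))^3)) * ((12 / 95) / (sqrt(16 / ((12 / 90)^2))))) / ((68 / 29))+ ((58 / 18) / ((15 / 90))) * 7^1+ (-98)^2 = 471871309 / 48450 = 9739.35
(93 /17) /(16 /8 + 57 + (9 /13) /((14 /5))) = 0.09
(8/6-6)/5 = -14/15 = -0.93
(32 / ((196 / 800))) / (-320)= -20 / 49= -0.41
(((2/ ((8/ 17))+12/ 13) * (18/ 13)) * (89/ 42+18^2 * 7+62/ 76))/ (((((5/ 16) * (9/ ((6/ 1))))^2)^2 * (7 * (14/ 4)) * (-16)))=-15973856509952/ 18585669375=-859.47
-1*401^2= -160801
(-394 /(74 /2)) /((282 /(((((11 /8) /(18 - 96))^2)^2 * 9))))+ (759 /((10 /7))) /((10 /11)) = 1284071466959141971 /2197134758707200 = 584.43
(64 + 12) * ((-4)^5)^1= -77824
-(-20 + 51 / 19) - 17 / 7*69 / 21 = 8692 / 931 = 9.34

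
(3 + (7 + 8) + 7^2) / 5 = 67 / 5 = 13.40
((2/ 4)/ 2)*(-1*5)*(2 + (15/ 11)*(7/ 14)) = -295/ 88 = -3.35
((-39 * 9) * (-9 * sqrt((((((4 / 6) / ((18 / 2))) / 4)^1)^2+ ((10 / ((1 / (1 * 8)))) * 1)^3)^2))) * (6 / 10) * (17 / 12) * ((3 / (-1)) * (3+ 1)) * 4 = -329951232221 / 5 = -65990246444.20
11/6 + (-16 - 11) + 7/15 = -247/10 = -24.70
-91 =-91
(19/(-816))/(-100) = 19/81600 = 0.00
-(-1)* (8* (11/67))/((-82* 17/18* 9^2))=-88/420291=-0.00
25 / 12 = 2.08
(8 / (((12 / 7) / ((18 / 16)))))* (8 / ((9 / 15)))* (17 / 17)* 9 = 630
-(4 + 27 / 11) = -71 / 11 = -6.45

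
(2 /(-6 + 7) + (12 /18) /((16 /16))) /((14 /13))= 52 /21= 2.48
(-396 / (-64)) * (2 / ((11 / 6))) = 27 / 4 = 6.75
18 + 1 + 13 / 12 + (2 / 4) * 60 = 601 / 12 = 50.08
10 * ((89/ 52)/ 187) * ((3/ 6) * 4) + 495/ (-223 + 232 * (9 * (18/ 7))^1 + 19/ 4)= 2174973/ 7791355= 0.28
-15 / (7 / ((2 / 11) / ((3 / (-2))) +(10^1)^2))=-16480 / 77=-214.03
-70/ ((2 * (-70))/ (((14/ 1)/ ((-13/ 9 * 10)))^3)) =-250047/ 549250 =-0.46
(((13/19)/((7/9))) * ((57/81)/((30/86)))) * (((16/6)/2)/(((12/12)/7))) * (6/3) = 4472/135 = 33.13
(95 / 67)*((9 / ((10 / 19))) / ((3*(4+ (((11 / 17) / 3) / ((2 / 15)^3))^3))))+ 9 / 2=1142763277846845 / 253946789690666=4.50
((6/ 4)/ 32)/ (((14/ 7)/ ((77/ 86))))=231/ 11008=0.02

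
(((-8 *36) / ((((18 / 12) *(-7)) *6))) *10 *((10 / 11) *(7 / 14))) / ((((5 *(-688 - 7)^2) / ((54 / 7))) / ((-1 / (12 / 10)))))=-576 / 10414019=-0.00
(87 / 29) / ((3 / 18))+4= 22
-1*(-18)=18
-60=-60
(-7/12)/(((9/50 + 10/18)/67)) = -35175/662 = -53.13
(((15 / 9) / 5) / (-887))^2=1 / 7080921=0.00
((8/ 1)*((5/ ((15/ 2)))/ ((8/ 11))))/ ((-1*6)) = -11/ 9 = -1.22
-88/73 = -1.21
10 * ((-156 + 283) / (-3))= -1270 / 3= -423.33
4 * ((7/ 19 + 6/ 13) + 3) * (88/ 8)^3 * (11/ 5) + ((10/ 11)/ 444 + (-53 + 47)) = 135272481403/ 3015870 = 44853.55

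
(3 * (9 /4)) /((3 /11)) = 99 /4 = 24.75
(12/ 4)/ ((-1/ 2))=-6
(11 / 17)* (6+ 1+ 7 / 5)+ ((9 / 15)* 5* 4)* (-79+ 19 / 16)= -315627 / 340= -928.31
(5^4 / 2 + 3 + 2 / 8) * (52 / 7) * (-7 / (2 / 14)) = -114933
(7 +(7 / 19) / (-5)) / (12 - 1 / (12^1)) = 7896 / 13585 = 0.58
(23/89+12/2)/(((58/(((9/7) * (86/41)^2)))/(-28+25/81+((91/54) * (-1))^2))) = -74633256031/4920041574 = -15.17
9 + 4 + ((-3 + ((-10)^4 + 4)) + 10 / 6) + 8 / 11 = 330541 / 33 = 10016.39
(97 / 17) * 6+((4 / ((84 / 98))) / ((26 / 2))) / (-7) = 22664 / 663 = 34.18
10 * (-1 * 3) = -30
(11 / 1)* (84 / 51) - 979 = -16335 / 17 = -960.88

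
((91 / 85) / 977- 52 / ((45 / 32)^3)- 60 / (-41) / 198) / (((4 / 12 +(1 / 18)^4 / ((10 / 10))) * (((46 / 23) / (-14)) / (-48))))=-88181986714092288 / 4680725542625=-18839.38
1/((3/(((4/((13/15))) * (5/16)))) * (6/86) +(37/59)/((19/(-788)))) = -1205075/31167824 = -0.04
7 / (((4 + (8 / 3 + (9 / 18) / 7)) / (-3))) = -882 / 283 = -3.12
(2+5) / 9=7 / 9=0.78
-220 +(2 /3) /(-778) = -256741 /1167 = -220.00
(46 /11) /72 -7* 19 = -132.94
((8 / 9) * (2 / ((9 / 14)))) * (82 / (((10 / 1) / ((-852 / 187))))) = -2608256 / 25245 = -103.32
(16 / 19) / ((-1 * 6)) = -8 / 57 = -0.14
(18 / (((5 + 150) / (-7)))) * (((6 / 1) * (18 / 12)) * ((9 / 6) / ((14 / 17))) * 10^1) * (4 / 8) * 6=-12393 / 31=-399.77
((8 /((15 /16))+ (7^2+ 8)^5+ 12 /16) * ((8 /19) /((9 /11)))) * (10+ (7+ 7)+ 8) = 25415472879808 /2565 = 9908566424.88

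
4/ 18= 0.22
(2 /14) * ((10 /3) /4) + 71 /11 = 3037 /462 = 6.57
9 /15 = 3 /5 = 0.60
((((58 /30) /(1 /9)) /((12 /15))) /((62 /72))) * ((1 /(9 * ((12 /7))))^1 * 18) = 1827 /62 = 29.47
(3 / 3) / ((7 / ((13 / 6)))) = 13 / 42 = 0.31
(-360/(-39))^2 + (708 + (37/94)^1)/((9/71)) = 811183811/142974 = 5673.65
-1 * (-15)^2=-225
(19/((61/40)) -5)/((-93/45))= -6825/1891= -3.61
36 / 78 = 0.46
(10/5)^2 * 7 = 28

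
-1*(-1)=1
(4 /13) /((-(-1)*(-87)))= -4 /1131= -0.00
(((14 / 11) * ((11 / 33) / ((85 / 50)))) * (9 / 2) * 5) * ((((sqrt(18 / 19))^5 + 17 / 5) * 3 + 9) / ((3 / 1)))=1020600 * sqrt(38) / 1282633 + 6720 / 187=40.84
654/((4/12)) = 1962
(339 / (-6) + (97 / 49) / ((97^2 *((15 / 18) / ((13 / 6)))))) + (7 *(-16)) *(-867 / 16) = 285774151 / 47530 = 6012.50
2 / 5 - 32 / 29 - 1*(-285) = 41223 / 145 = 284.30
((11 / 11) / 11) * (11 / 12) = 1 / 12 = 0.08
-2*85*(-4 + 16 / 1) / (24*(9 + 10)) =-85 / 19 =-4.47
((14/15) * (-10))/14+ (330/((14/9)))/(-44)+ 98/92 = -8545/1932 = -4.42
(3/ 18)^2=1/ 36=0.03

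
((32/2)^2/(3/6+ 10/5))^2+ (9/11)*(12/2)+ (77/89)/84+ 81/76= 14636771407/1395075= 10491.75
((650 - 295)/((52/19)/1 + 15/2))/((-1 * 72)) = -6745/14004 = -0.48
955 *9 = 8595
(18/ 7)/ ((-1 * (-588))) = 3/ 686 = 0.00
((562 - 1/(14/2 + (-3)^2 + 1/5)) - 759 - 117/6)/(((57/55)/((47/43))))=-90689555/397062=-228.40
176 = 176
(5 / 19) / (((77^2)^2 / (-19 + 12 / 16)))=-365 / 2671631116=-0.00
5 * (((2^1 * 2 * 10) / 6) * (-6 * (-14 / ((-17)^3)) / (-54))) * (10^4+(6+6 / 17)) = 238151200 / 2255067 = 105.61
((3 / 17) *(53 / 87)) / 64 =53 / 31552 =0.00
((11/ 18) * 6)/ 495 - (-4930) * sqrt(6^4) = 23959801/ 135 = 177480.01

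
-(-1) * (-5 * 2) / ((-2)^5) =5 / 16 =0.31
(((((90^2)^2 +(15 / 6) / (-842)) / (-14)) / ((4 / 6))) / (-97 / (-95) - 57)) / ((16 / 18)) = 283399770587175 / 2006034688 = 141273.61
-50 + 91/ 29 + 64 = 497/ 29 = 17.14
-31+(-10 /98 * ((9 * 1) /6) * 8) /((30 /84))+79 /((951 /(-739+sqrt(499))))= -637858 /6657+79 * sqrt(499) /951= -93.96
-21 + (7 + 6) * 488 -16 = 6307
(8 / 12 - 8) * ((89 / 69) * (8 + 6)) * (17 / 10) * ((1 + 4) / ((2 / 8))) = -932008 / 207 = -4502.45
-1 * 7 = -7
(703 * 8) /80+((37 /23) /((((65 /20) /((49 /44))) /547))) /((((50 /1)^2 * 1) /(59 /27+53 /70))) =70.65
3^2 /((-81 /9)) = -1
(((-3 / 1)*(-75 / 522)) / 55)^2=25 / 407044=0.00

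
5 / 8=0.62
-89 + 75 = -14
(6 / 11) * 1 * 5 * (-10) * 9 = -2700 / 11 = -245.45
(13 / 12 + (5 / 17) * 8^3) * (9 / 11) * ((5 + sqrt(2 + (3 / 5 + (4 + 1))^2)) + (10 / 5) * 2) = 92823 * sqrt(834) / 3740 + 835407 / 748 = 1833.60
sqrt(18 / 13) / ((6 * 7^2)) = sqrt(26) / 1274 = 0.00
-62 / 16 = -31 / 8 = -3.88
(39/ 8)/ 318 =13/ 848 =0.02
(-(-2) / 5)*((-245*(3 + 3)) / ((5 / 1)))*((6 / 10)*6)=-10584 / 25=-423.36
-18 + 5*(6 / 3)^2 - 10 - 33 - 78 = -119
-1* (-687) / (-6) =-229 / 2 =-114.50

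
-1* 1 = -1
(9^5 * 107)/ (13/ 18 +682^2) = 13.58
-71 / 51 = -1.39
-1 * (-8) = 8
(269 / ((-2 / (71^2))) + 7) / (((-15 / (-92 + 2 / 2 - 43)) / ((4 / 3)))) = -24227468 / 3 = -8075822.67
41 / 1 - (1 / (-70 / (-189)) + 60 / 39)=4779 / 130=36.76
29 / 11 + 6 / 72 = 359 / 132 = 2.72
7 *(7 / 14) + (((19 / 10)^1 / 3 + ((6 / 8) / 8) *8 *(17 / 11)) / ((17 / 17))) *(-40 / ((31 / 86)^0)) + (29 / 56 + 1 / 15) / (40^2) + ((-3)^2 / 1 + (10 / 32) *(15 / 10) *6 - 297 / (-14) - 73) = -228454657 / 2112000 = -108.17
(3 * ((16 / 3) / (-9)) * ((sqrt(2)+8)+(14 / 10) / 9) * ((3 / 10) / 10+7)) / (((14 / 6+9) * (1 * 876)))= -258001 / 25130250-703 * sqrt(2) / 558450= -0.01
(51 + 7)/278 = 29/139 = 0.21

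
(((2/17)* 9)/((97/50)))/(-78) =-150/21437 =-0.01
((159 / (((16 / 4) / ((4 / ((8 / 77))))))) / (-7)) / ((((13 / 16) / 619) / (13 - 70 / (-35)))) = -32478930 / 13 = -2498379.23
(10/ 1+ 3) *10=130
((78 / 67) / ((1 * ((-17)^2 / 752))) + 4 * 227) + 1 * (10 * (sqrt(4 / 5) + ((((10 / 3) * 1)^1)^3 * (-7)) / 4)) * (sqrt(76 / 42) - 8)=17640260 / 19363 + 4 * (168 - sqrt(798)) * (4375 - 27 * sqrt(5)) / 567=5164.81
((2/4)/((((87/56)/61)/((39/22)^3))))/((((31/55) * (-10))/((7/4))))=-59101497/1740464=-33.96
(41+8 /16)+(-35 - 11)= -9 /2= -4.50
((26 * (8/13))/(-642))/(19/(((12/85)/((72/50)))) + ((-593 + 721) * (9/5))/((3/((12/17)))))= -680/6767001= -0.00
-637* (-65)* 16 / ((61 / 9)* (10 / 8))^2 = 9229.50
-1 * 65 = -65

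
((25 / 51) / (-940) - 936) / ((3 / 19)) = -170513087 / 28764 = -5928.00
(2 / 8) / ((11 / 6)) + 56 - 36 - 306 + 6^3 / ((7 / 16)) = 32009 / 154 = 207.85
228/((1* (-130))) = -114/65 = -1.75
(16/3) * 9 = 48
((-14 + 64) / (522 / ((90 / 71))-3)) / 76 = 125 / 77672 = 0.00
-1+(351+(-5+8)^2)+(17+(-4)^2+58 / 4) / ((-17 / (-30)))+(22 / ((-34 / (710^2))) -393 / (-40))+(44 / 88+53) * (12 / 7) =-1550036833 / 4760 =-325637.99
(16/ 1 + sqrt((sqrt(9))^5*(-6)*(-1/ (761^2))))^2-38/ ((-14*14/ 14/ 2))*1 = 864*sqrt(2)/ 761 + 1059801636/ 4053847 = 263.04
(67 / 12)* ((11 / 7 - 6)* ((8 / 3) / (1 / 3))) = -4154 / 21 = -197.81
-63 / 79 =-0.80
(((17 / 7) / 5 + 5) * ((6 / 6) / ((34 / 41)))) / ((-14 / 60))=-23616 / 833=-28.35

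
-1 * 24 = -24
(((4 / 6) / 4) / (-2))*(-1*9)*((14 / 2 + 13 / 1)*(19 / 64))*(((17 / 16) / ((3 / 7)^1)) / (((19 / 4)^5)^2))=609280 / 322687697779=0.00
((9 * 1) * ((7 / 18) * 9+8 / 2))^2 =18225 / 4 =4556.25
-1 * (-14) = 14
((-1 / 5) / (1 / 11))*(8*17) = -1496 / 5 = -299.20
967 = 967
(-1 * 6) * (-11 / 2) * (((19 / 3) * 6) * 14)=17556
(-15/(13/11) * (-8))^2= 1742400/169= 10310.06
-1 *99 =-99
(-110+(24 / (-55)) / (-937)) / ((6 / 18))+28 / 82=-696544108 / 2112935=-329.66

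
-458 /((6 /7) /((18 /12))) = -1603 /2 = -801.50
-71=-71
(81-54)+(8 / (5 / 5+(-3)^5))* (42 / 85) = 277527 / 10285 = 26.98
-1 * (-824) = 824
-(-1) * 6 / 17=6 / 17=0.35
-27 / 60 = -9 / 20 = -0.45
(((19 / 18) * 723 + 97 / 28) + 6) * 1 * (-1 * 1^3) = -772.63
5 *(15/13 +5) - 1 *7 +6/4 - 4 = 553/26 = 21.27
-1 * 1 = -1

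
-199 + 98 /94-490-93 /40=-1297731 /1880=-690.28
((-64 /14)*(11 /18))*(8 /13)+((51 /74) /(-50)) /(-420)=-104190011 /60606000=-1.72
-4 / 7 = -0.57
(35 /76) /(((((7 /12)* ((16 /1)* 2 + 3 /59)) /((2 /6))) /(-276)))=-81420 /35929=-2.27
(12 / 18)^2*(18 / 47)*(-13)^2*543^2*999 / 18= 22124289564 / 47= 470729565.19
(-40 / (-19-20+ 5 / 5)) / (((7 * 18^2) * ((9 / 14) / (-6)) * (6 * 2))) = -0.00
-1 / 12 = -0.08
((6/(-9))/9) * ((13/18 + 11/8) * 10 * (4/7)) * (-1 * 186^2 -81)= 5818030/189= 30783.23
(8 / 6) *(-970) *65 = -252200 / 3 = -84066.67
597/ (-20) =-597/ 20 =-29.85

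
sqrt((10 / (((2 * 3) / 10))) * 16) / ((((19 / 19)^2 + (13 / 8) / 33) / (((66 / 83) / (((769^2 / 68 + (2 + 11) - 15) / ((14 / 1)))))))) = 7372288 * sqrt(6) / 906190265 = 0.02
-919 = -919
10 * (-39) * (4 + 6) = -3900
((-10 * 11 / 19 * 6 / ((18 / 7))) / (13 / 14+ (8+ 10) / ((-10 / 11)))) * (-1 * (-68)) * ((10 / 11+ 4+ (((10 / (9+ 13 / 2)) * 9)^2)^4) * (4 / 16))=336587608017781539035400 / 21406712148731659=15723461.21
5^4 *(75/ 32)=46875/ 32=1464.84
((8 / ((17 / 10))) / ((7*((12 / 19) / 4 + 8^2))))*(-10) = -0.10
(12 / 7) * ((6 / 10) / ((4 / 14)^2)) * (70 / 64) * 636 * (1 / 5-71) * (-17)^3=60975552519 / 20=3048777625.95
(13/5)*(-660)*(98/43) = -168168/43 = -3910.88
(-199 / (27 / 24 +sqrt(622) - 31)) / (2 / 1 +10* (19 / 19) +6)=32* sqrt(622) / 783 +956 / 783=2.24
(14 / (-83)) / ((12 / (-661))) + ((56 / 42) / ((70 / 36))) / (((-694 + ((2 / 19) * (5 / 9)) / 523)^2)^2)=150202222954052107155175146693217307 / 16166135083443732726591146217802080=9.29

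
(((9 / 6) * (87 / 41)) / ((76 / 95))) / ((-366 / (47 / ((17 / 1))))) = -20445 / 680272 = -0.03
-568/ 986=-284/ 493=-0.58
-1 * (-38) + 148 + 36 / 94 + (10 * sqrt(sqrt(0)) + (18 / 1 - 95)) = 5141 / 47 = 109.38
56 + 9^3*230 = 167726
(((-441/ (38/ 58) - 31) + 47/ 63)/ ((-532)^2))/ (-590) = 841921/ 199880039520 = 0.00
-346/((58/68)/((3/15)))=-81.13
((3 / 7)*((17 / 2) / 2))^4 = 6765201 / 614656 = 11.01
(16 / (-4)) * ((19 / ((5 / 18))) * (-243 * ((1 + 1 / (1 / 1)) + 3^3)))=9640296 / 5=1928059.20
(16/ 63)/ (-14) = -8/ 441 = -0.02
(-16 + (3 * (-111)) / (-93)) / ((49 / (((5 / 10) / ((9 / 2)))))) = -0.03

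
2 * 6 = 12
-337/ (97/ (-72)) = 24264/ 97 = 250.14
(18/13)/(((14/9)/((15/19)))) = 1215/1729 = 0.70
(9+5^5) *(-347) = -1087498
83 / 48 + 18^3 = 280019 / 48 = 5833.73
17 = 17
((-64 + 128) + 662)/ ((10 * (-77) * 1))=-0.94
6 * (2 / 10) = 1.20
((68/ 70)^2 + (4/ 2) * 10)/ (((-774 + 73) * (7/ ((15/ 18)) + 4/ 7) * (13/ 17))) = -0.00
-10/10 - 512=-513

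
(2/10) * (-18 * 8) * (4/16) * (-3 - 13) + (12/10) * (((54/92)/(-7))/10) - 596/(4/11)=-12266671/8050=-1523.81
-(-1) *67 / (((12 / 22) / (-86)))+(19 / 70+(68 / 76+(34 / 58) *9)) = -1221576463 / 115710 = -10557.22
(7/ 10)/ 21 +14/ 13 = 433/ 390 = 1.11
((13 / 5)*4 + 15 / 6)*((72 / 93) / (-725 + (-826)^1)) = -516 / 80135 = -0.01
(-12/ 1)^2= 144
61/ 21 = 2.90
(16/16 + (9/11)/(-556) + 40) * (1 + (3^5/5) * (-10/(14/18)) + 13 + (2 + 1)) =-152418355/6116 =-24921.25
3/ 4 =0.75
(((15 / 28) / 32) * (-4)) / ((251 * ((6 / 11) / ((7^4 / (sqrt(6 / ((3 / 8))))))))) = -18865 / 64256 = -0.29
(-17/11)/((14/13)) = -221/154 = -1.44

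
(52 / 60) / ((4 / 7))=91 / 60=1.52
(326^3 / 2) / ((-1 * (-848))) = 4330747 / 212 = 20428.05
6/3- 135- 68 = -201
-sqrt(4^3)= -8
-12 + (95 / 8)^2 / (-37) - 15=-72961 / 2368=-30.81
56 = 56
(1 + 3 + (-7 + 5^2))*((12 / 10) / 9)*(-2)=-88 / 15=-5.87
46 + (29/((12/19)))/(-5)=2209/60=36.82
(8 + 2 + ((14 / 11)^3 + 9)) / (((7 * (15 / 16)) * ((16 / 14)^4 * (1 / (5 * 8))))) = 9615319 / 127776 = 75.25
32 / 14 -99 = -677 / 7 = -96.71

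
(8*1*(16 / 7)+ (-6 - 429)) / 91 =-2917 / 637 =-4.58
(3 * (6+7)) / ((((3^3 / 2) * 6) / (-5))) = -65 / 27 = -2.41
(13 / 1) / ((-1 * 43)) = -13 / 43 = -0.30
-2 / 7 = -0.29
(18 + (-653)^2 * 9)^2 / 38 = 14727933614601 / 38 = 387577200384.24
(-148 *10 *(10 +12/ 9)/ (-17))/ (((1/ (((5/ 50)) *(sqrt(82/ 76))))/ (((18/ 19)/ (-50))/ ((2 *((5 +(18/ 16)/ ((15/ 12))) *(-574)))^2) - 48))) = -12900398193199 *sqrt(1558)/ 103508262529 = -4919.40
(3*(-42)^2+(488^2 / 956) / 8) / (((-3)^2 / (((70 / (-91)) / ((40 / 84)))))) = -8905610 / 9321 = -955.44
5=5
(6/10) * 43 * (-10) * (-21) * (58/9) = 34916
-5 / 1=-5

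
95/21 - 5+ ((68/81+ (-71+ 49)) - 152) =-98452/567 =-173.64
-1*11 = -11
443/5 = 88.60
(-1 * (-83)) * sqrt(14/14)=83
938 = 938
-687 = -687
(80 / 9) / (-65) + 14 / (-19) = -1942 / 2223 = -0.87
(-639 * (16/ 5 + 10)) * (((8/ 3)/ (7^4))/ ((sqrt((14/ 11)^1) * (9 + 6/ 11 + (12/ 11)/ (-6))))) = -618552 * sqrt(154)/ 8655605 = -0.89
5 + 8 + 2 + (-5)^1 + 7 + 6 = 23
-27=-27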